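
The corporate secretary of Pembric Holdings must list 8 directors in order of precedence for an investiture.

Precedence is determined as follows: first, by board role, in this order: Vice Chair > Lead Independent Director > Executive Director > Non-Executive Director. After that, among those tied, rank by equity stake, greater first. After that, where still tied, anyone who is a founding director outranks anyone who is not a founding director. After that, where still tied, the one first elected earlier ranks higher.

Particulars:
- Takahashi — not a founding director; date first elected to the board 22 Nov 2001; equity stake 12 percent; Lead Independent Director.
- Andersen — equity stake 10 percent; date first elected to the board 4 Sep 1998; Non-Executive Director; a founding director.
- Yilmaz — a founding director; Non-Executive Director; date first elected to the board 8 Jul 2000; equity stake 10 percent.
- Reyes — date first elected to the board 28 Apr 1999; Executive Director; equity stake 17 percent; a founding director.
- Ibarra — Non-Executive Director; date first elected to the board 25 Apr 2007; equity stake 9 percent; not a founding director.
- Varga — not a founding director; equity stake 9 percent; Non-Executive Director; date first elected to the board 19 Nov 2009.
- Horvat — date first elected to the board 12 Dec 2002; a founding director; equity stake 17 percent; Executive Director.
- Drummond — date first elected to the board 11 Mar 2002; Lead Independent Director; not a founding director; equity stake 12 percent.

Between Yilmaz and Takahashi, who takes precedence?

By board role: Takahashi and Drummond (Lead Independent Director); then Reyes and Horvat (Executive Director); then Andersen, Yilmaz, Ibarra and Varga (Non-Executive Director).
Takahashi and Drummond both have equity stake 12 percent, so the next rule applies.
Takahashi and Drummond are each not a founding director, so the next rule applies.
Among Takahashi and Drummond, by date first elected to the board (earlier first): Takahashi (22 Nov 2001) before Drummond (11 Mar 2002).
Reyes and Horvat both have equity stake 17 percent, so the next rule applies.
Reyes and Horvat are each a founding director, so the next rule applies.
Among Reyes and Horvat, by date first elected to the board (earlier first): Reyes (28 Apr 1999) before Horvat (12 Dec 2002).
Among Andersen, Yilmaz, Ibarra and Varga, by equity stake (higher first): Andersen and Yilmaz (10 percent) before Ibarra and Varga (9 percent).
Andersen and Yilmaz are each a founding director, so the next rule applies.
Among Andersen and Yilmaz, by date first elected to the board (earlier first): Andersen (4 Sep 1998) before Yilmaz (8 Jul 2000).
Ibarra and Varga are each not a founding director, so the next rule applies.
Among Ibarra and Varga, by date first elected to the board (earlier first): Ibarra (25 Apr 2007) before Varga (19 Nov 2009).
So Takahashi takes precedence.

Takahashi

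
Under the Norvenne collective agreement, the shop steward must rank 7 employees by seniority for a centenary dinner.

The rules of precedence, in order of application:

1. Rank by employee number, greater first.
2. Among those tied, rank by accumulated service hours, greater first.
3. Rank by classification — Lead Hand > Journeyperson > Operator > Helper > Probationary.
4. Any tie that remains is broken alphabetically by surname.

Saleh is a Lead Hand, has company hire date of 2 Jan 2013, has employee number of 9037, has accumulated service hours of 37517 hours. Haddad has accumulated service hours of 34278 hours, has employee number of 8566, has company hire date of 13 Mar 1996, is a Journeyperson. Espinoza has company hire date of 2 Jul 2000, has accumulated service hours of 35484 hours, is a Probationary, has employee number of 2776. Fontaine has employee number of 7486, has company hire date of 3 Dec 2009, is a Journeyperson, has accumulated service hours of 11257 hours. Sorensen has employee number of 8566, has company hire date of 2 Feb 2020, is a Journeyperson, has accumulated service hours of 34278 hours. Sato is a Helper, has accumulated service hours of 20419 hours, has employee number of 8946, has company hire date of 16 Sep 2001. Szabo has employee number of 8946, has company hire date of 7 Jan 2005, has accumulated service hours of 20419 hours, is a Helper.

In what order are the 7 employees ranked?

Saleh, Sato, Szabo, Haddad, Sorensen, Fontaine, Espinoza

By employee number (higher first): Saleh (9037); then Sato and Szabo (both 8946); then Haddad and Sorensen (both 8566); then Fontaine (7486); then Espinoza (2776).
Sato and Szabo both have accumulated service hours 20419 hours, so the next rule applies.
Sato and Szabo are each Helper, so the next rule applies.
Among Sato and Szabo, alphabetically by surname: Sato before Szabo.
Haddad and Sorensen both have accumulated service hours 34278 hours, so the next rule applies.
Haddad and Sorensen are each Journeyperson, so the next rule applies.
Among Haddad and Sorensen, alphabetically by surname: Haddad before Sorensen.
Full order: Saleh, Sato, Szabo, Haddad, Sorensen, Fontaine, Espinoza.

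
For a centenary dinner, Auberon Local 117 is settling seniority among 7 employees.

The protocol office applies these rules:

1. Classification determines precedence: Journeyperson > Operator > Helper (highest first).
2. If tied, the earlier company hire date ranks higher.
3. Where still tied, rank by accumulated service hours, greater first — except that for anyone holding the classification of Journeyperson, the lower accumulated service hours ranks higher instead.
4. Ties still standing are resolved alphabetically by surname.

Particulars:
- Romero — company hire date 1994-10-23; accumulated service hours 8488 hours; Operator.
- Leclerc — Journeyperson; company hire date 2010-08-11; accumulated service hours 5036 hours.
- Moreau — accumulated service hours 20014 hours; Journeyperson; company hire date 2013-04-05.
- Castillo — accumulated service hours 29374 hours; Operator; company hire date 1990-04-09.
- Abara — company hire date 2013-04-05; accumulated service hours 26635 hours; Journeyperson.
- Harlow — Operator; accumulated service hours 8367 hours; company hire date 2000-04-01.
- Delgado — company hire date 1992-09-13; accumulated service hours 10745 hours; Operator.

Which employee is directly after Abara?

Castillo

By classification: Leclerc, Moreau and Abara (Journeyperson); then Castillo, Delgado, Romero and Harlow (Operator).
Among Leclerc, Moreau and Abara, by company hire date (earlier first): Leclerc (2010-08-11) before Moreau and Abara (2013-04-05).
Among Moreau and Abara, by accumulated service hours (lower first) (reversed rule for this group): Moreau (20014 hours) before Abara (26635 hours).
Among Castillo, Delgado, Romero and Harlow, by company hire date (earlier first): Castillo (1990-04-09) before Delgado (1992-09-13) before Romero (1994-10-23) before Harlow (2000-04-01).
Order: Leclerc, Moreau, Abara, Castillo, Delgado, Romero, Harlow.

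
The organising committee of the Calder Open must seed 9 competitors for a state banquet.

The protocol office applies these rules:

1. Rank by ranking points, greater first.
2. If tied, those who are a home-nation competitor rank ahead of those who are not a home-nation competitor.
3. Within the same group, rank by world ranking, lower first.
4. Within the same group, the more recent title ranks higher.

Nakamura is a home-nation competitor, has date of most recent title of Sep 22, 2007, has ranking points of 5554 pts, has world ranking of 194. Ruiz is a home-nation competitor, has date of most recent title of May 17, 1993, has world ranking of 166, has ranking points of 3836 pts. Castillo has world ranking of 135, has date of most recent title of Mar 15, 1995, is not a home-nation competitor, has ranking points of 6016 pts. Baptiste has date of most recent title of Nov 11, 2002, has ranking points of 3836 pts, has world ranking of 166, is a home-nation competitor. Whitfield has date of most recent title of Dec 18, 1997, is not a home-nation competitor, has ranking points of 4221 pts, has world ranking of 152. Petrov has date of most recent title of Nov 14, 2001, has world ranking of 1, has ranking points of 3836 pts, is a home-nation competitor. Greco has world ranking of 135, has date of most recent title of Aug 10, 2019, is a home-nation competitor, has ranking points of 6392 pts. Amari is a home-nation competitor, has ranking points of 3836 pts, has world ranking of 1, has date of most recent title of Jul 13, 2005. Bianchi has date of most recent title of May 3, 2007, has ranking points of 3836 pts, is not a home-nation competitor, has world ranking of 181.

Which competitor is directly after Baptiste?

By ranking points (higher first): Greco (6392 pts); then Castillo (6016 pts); then Nakamura (5554 pts); then Whitfield (4221 pts); then Amari, Petrov, Baptiste, Ruiz and Bianchi (each 3836 pts).
Among Amari, Petrov, Baptiste, Ruiz and Bianchi, a home-nation competitor before not a home-nation competitor: Amari, Petrov, Baptiste and Ruiz (a home-nation competitor) before Bianchi (not a home-nation competitor).
Among Amari, Petrov, Baptiste and Ruiz, by world ranking (lower first): Amari and Petrov (1) before Baptiste and Ruiz (166).
Among Amari and Petrov, by date of most recent title (later first): Amari (Jul 13, 2005) before Petrov (Nov 14, 2001).
Among Baptiste and Ruiz, by date of most recent title (later first): Baptiste (Nov 11, 2002) before Ruiz (May 17, 1993).
Order: Greco, Castillo, Nakamura, Whitfield, Amari, Petrov, Baptiste, Ruiz, Bianchi.

Ruiz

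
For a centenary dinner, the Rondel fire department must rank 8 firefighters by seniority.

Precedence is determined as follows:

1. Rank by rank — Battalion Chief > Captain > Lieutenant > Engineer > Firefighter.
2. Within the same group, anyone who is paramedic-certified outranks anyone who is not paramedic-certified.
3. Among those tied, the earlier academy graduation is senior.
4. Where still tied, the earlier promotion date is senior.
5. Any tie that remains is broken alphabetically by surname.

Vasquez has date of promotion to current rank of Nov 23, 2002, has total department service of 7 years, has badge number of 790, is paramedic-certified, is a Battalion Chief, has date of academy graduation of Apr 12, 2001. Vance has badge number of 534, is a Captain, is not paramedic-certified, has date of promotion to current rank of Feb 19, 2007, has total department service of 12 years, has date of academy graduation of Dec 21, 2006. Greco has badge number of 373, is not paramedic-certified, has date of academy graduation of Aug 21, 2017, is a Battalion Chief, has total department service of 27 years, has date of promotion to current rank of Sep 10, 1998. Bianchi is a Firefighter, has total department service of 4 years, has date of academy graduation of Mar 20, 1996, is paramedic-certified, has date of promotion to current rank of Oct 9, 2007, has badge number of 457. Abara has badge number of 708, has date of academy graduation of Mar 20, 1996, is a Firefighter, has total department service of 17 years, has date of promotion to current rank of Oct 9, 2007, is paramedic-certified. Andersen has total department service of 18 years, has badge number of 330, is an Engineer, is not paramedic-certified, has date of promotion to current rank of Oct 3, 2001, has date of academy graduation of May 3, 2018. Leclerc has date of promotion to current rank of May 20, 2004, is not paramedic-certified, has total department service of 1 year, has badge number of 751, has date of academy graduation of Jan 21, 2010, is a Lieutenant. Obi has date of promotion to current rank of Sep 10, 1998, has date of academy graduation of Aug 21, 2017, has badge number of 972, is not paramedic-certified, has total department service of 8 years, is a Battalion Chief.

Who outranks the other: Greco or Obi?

Greco

By rank: Vasquez, Greco and Obi (Battalion Chief); then Vance (Captain); then Leclerc (Lieutenant); then Andersen (Engineer); then Abara and Bianchi (Firefighter).
Among Vasquez, Greco and Obi, paramedic-certified before not paramedic-certified: Vasquez (paramedic-certified) before Greco and Obi (not paramedic-certified).
Greco and Obi both have date of academy graduation Aug 21, 2017, so the next rule applies.
Greco and Obi both have date of promotion to current rank Sep 10, 1998, so the next rule applies.
Among Greco and Obi, alphabetically by surname: Greco before Obi.
Abara and Bianchi are each paramedic-certified, so the next rule applies.
Abara and Bianchi both have date of academy graduation Mar 20, 1996, so the next rule applies.
Abara and Bianchi both have date of promotion to current rank Oct 9, 2007, so the next rule applies.
Among Abara and Bianchi, alphabetically by surname: Abara before Bianchi.
So Greco takes precedence.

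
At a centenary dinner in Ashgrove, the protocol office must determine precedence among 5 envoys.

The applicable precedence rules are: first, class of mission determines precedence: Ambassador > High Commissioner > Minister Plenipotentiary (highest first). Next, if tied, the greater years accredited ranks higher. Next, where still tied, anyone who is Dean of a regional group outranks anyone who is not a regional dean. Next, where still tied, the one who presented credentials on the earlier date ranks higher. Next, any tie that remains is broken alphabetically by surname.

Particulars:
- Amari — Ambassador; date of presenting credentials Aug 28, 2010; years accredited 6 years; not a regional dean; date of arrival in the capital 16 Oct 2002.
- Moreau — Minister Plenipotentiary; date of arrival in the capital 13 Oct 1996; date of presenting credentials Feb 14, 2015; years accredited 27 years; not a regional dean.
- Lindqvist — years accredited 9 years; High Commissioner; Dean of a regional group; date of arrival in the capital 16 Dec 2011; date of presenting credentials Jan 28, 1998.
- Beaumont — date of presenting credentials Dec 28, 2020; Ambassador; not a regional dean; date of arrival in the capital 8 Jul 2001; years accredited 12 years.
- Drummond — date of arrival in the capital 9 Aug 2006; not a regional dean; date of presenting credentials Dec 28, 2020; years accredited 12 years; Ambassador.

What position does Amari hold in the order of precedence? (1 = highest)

By class of mission: Beaumont, Drummond and Amari (Ambassador); then Lindqvist (High Commissioner); then Moreau (Minister Plenipotentiary).
Among Beaumont, Drummond and Amari, by years accredited (higher first): Beaumont and Drummond (12 years) before Amari (6 years).
Beaumont and Drummond are each not a regional dean, so the next rule applies.
Beaumont and Drummond both have date of presenting credentials Dec 28, 2020, so the next rule applies.
Among Beaumont and Drummond, alphabetically by surname: Beaumont before Drummond.
Order: Beaumont, Drummond, Amari, Lindqvist, Moreau. So position 3.

3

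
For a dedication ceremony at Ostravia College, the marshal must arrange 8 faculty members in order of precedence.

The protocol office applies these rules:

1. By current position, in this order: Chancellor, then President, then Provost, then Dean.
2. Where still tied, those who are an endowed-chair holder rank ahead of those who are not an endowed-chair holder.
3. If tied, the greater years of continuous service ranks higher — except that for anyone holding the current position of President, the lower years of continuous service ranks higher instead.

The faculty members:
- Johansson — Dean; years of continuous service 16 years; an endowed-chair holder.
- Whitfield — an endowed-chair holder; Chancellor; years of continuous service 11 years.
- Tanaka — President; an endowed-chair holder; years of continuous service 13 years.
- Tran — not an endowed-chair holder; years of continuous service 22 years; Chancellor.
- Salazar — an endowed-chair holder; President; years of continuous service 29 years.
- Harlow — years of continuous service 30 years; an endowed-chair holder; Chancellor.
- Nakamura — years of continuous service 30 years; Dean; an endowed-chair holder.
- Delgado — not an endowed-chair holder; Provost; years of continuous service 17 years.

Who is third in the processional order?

Tran

By current position: Harlow, Whitfield and Tran (Chancellor); then Tanaka and Salazar (President); then Delgado (Provost); then Nakamura and Johansson (Dean).
Among Harlow, Whitfield and Tran, an endowed-chair holder before not an endowed-chair holder: Harlow and Whitfield (an endowed-chair holder) before Tran (not an endowed-chair holder).
Among Harlow and Whitfield, by years of continuous service (higher first): Harlow (30 years) before Whitfield (11 years).
Tanaka and Salazar are each an endowed-chair holder, so the next rule applies.
Among Tanaka and Salazar, by years of continuous service (lower first) (reversed rule for this group): Tanaka (13 years) before Salazar (29 years).
Nakamura and Johansson are each an endowed-chair holder, so the next rule applies.
Among Nakamura and Johansson, by years of continuous service (higher first): Nakamura (30 years) before Johansson (16 years).
Order: Harlow, Whitfield, Tran, Tanaka, Salazar, Delgado, Nakamura, Johansson.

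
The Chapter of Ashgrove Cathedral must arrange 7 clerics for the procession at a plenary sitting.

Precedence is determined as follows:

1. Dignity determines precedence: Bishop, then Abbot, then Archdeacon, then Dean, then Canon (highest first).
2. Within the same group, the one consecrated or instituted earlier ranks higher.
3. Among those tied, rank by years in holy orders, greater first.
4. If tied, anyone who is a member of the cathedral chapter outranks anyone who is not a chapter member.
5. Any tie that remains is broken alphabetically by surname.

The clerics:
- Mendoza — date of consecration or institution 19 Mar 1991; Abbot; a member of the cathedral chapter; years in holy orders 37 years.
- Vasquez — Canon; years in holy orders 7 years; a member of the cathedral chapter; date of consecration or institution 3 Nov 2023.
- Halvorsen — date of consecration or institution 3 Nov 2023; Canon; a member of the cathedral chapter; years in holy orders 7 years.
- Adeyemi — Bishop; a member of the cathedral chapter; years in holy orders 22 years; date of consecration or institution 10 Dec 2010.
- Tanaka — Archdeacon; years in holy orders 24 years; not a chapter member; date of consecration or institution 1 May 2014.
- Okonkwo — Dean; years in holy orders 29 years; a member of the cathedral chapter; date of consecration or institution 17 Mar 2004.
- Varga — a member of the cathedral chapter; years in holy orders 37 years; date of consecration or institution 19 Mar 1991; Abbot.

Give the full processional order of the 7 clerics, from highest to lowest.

By dignity: Adeyemi (Bishop); then Mendoza and Varga (Abbot); then Tanaka (Archdeacon); then Okonkwo (Dean); then Halvorsen and Vasquez (Canon).
Mendoza and Varga both have date of consecration or institution 19 Mar 1991, so the next rule applies.
Mendoza and Varga both have years in holy orders 37 years, so the next rule applies.
Mendoza and Varga are each a member of the cathedral chapter, so the next rule applies.
Among Mendoza and Varga, alphabetically by surname: Mendoza before Varga.
Halvorsen and Vasquez both have date of consecration or institution 3 Nov 2023, so the next rule applies.
Halvorsen and Vasquez both have years in holy orders 7 years, so the next rule applies.
Halvorsen and Vasquez are each a member of the cathedral chapter, so the next rule applies.
Among Halvorsen and Vasquez, alphabetically by surname: Halvorsen before Vasquez.
Full order: Adeyemi, Mendoza, Varga, Tanaka, Okonkwo, Halvorsen, Vasquez.

Adeyemi, Mendoza, Varga, Tanaka, Okonkwo, Halvorsen, Vasquez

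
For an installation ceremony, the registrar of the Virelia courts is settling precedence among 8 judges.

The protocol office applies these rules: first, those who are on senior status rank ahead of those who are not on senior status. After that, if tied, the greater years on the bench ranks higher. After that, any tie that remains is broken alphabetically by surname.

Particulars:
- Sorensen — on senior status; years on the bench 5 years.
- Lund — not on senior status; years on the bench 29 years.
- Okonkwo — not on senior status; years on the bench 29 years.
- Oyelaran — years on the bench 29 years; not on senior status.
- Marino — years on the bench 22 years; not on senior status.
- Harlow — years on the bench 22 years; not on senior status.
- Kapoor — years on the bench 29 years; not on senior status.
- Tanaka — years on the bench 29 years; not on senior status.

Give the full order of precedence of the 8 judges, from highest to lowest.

Sorensen, Kapoor, Lund, Okonkwo, Oyelaran, Tanaka, Harlow, Marino

By the first rule: Sorensen (on senior status); then Kapoor, Lund, Okonkwo, Oyelaran, Tanaka, Harlow and Marino (each not on senior status).
Among Kapoor, Lund, Okonkwo, Oyelaran, Tanaka, Harlow and Marino, by years on the bench (higher first): Kapoor, Lund, Okonkwo, Oyelaran and Tanaka (29 years) before Harlow and Marino (22 years).
Among Kapoor, Lund, Okonkwo, Oyelaran and Tanaka, alphabetically by surname: Kapoor before Lund before Okonkwo before Oyelaran before Tanaka.
Among Harlow and Marino, alphabetically by surname: Harlow before Marino.
Full order: Sorensen, Kapoor, Lund, Okonkwo, Oyelaran, Tanaka, Harlow, Marino.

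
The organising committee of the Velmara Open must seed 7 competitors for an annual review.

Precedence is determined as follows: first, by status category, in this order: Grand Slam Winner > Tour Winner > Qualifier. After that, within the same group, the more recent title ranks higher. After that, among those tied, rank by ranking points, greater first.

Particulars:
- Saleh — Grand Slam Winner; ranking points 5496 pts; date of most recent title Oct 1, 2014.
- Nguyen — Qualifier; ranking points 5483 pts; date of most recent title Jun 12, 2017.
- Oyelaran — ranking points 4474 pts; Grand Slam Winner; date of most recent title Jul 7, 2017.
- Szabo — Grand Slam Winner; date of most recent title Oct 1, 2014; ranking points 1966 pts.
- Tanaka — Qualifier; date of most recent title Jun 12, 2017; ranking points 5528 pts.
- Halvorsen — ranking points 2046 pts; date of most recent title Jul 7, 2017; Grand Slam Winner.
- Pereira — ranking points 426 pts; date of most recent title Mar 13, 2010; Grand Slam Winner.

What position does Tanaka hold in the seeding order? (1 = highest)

By status category: Oyelaran, Halvorsen, Saleh, Szabo and Pereira (Grand Slam Winner); then Tanaka and Nguyen (Qualifier).
Among Oyelaran, Halvorsen, Saleh, Szabo and Pereira, by date of most recent title (later first): Oyelaran and Halvorsen (Jul 7, 2017) before Saleh and Szabo (Oct 1, 2014) before Pereira (Mar 13, 2010).
Among Oyelaran and Halvorsen, by ranking points (higher first): Oyelaran (4474 pts) before Halvorsen (2046 pts).
Among Saleh and Szabo, by ranking points (higher first): Saleh (5496 pts) before Szabo (1966 pts).
Tanaka and Nguyen both have date of most recent title Jun 12, 2017, so the next rule applies.
Among Tanaka and Nguyen, by ranking points (higher first): Tanaka (5528 pts) before Nguyen (5483 pts).
Order: Oyelaran, Halvorsen, Saleh, Szabo, Pereira, Tanaka, Nguyen. So position 6.

6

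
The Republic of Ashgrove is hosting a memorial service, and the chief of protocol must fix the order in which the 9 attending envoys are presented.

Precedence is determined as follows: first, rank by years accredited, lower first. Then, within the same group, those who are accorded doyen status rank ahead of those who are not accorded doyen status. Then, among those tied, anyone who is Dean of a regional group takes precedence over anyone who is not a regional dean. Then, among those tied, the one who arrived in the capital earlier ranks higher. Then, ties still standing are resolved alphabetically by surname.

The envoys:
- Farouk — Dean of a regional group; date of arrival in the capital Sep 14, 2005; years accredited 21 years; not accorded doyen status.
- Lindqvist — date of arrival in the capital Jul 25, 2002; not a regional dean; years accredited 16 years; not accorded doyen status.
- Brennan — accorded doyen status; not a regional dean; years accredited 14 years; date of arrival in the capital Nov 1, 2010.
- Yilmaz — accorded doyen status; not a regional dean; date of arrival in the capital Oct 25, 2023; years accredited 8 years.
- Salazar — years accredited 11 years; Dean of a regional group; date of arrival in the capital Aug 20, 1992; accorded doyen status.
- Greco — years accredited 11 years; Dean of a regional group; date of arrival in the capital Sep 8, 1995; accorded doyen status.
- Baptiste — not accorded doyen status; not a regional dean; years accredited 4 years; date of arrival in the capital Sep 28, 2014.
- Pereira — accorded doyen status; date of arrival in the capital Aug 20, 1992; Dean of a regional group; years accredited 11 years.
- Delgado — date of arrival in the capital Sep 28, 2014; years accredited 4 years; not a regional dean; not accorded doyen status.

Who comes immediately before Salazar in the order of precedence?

By years accredited (lower first): Baptiste and Delgado (both 4 years); then Yilmaz (8 years); then Pereira, Salazar and Greco (each 11 years); then Brennan (14 years); then Lindqvist (16 years); then Farouk (21 years).
Baptiste and Delgado are each not accorded doyen status, so the next rule applies.
Baptiste and Delgado are each not a regional dean, so the next rule applies.
Baptiste and Delgado both have date of arrival in the capital Sep 28, 2014, so the next rule applies.
Among Baptiste and Delgado, alphabetically by surname: Baptiste before Delgado.
Pereira, Salazar and Greco are each accorded doyen status, so the next rule applies.
Pereira, Salazar and Greco are each Dean of a regional group, so the next rule applies.
Among Pereira, Salazar and Greco, by date of arrival in the capital (earlier first): Pereira and Salazar (Aug 20, 1992) before Greco (Sep 8, 1995).
Among Pereira and Salazar, alphabetically by surname: Pereira before Salazar.
Order: Baptiste, Delgado, Yilmaz, Pereira, Salazar, Greco, Brennan, Lindqvist, Farouk.

Pereira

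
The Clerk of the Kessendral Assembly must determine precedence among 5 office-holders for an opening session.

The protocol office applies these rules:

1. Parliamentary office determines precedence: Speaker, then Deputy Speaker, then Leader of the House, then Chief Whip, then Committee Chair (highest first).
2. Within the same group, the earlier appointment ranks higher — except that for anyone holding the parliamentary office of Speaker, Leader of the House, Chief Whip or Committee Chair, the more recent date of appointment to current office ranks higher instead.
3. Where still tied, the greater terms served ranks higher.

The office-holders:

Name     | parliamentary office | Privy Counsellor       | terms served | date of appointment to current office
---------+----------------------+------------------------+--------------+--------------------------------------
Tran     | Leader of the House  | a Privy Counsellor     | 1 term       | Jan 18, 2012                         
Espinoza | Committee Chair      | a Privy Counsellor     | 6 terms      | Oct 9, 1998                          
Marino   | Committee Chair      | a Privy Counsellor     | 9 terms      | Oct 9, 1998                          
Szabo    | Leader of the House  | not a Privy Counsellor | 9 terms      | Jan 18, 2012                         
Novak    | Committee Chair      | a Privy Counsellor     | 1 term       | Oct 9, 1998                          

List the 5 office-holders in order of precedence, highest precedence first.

By parliamentary office: Szabo and Tran (Leader of the House); then Marino, Espinoza and Novak (Committee Chair).
Szabo and Tran both have date of appointment to current office Jan 18, 2012, so the next rule applies.
Among Szabo and Tran, by terms served (higher first): Szabo (9 terms) before Tran (1 term).
Marino, Espinoza and Novak all have date of appointment to current office Oct 9, 1998, so the next rule applies.
Among Marino, Espinoza and Novak, by terms served (higher first): Marino (9 terms) before Espinoza (6 terms) before Novak (1 term).
Full order: Szabo, Tran, Marino, Espinoza, Novak.

Szabo, Tran, Marino, Espinoza, Novak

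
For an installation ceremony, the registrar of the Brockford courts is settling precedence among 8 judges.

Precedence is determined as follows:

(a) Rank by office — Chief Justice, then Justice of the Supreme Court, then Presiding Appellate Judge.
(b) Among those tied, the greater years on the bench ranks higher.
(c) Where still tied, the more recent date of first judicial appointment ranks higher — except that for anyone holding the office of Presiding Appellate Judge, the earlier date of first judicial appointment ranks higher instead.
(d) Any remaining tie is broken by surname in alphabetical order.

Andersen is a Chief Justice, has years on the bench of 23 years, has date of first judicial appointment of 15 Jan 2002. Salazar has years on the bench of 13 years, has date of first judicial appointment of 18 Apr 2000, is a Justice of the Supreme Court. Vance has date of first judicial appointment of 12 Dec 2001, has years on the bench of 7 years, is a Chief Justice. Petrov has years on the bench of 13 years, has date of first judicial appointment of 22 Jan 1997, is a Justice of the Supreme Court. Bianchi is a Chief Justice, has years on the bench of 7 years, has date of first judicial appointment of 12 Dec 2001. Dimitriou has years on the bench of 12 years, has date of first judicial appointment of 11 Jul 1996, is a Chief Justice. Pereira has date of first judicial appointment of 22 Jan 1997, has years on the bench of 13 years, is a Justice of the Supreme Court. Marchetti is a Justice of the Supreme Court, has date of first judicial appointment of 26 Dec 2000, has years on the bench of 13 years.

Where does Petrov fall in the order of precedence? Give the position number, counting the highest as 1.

By office: Andersen, Dimitriou, Bianchi and Vance (Chief Justice); then Marchetti, Salazar, Pereira and Petrov (Justice of the Supreme Court).
Among Andersen, Dimitriou, Bianchi and Vance, by years on the bench (higher first): Andersen (23 years) before Dimitriou (12 years) before Bianchi and Vance (7 years).
Bianchi and Vance both have date of first judicial appointment 12 Dec 2001, so the next rule applies.
Among Bianchi and Vance, alphabetically by surname: Bianchi before Vance.
Marchetti, Salazar, Pereira and Petrov all have years on the bench 13 years, so the next rule applies.
Among Marchetti, Salazar, Pereira and Petrov, by date of first judicial appointment (later first): Marchetti (26 Dec 2000) before Salazar (18 Apr 2000) before Pereira and Petrov (22 Jan 1997).
Among Pereira and Petrov, alphabetically by surname: Pereira before Petrov.
Order: Andersen, Dimitriou, Bianchi, Vance, Marchetti, Salazar, Pereira, Petrov. So position 8.

8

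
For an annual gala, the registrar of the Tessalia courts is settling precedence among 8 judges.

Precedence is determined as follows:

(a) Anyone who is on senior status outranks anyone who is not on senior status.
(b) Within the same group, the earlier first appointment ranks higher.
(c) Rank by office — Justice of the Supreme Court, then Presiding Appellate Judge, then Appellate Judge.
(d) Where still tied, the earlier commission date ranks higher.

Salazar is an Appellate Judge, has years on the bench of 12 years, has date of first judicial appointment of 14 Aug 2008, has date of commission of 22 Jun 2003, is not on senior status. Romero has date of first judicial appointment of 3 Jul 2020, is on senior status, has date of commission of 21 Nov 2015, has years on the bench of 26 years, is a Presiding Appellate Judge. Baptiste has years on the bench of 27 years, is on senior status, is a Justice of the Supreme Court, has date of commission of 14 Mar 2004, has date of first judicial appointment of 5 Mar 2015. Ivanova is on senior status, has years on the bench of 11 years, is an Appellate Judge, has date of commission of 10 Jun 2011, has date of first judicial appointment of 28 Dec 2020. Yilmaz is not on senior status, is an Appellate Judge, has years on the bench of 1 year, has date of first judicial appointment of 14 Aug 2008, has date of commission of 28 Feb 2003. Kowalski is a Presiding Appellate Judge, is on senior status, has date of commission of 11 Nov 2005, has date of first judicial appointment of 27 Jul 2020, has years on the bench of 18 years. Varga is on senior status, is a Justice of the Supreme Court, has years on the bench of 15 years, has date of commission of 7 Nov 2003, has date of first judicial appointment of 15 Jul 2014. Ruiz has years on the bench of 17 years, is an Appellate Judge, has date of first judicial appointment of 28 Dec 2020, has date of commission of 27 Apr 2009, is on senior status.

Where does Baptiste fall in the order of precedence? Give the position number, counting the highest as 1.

2

By the first rule: Varga, Baptiste, Romero, Kowalski, Ruiz and Ivanova (each on senior status); then Yilmaz and Salazar (both not on senior status).
Among Varga, Baptiste, Romero, Kowalski, Ruiz and Ivanova, by date of first judicial appointment (earlier first): Varga (15 Jul 2014) before Baptiste (5 Mar 2015) before Romero (3 Jul 2020) before Kowalski (27 Jul 2020) before Ruiz and Ivanova (28 Dec 2020).
Ruiz and Ivanova are each Appellate Judge, so the next rule applies.
Among Ruiz and Ivanova, by date of commission (earlier first): Ruiz (27 Apr 2009) before Ivanova (10 Jun 2011).
Yilmaz and Salazar both have date of first judicial appointment 14 Aug 2008, so the next rule applies.
Yilmaz and Salazar are each Appellate Judge, so the next rule applies.
Among Yilmaz and Salazar, by date of commission (earlier first): Yilmaz (28 Feb 2003) before Salazar (22 Jun 2003).
Order: Varga, Baptiste, Romero, Kowalski, Ruiz, Ivanova, Yilmaz, Salazar. So position 2.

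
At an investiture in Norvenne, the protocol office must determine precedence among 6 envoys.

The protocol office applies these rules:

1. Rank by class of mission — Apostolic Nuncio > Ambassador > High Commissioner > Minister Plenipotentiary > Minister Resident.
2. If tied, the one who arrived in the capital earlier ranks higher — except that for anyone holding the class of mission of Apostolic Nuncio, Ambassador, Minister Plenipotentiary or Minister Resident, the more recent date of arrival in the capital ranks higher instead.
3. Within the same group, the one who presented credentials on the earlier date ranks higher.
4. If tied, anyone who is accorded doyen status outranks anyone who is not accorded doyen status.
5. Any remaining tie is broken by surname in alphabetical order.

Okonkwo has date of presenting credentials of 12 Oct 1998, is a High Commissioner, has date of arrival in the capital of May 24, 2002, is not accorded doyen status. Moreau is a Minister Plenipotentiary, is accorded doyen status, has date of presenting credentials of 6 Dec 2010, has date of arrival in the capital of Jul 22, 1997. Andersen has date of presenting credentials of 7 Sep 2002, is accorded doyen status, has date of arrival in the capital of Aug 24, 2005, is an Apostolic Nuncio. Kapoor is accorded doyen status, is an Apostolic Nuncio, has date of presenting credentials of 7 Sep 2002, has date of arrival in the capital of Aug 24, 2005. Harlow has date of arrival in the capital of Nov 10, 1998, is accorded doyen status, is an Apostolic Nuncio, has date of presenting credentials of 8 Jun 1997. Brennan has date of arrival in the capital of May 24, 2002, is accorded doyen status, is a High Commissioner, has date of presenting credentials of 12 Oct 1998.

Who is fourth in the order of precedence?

By class of mission: Andersen, Kapoor and Harlow (Apostolic Nuncio); then Brennan and Okonkwo (High Commissioner); then Moreau (Minister Plenipotentiary).
Among Andersen, Kapoor and Harlow, by date of arrival in the capital (later first) (reversed rule for this group): Andersen and Kapoor (Aug 24, 2005) before Harlow (Nov 10, 1998).
Andersen and Kapoor both have date of presenting credentials 7 Sep 2002, so the next rule applies.
Andersen and Kapoor are each accorded doyen status, so the next rule applies.
Among Andersen and Kapoor, alphabetically by surname: Andersen before Kapoor.
Brennan and Okonkwo both have date of arrival in the capital May 24, 2002, so the next rule applies.
Brennan and Okonkwo both have date of presenting credentials 12 Oct 1998, so the next rule applies.
Among Brennan and Okonkwo, accorded doyen status before not accorded doyen status: Brennan (accorded doyen status) before Okonkwo (not accorded doyen status).
Order: Andersen, Kapoor, Harlow, Brennan, Okonkwo, Moreau.

Brennan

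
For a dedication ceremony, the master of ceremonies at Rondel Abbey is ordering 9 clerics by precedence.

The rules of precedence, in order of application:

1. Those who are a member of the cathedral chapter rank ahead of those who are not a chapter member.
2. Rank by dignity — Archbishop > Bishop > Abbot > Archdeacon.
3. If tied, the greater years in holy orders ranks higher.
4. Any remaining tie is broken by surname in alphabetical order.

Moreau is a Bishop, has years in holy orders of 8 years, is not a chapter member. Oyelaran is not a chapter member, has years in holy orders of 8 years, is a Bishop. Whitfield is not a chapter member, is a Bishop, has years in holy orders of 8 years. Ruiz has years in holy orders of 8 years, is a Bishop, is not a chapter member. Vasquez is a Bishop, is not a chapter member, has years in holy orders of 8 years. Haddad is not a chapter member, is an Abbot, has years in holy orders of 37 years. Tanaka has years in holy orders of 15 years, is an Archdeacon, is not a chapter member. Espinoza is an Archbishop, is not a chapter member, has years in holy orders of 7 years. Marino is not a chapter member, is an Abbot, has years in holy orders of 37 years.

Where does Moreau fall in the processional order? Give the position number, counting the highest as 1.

2

By the first rule: Espinoza, Moreau, Oyelaran, Ruiz, Vasquez, Whitfield, Haddad, Marino and Tanaka (each not a chapter member).
Among Espinoza, Moreau, Oyelaran, Ruiz, Vasquez, Whitfield, Haddad, Marino and Tanaka, by dignity: Espinoza (Archbishop) before Moreau, Oyelaran, Ruiz, Vasquez and Whitfield (Bishop) before Haddad and Marino (Abbot) before Tanaka (Archdeacon).
Moreau, Oyelaran, Ruiz, Vasquez and Whitfield all have years in holy orders 8 years, so the next rule applies.
Among Moreau, Oyelaran, Ruiz, Vasquez and Whitfield, alphabetically by surname: Moreau before Oyelaran before Ruiz before Vasquez before Whitfield.
Haddad and Marino both have years in holy orders 37 years, so the next rule applies.
Among Haddad and Marino, alphabetically by surname: Haddad before Marino.
Order: Espinoza, Moreau, Oyelaran, Ruiz, Vasquez, Whitfield, Haddad, Marino, Tanaka. So position 2.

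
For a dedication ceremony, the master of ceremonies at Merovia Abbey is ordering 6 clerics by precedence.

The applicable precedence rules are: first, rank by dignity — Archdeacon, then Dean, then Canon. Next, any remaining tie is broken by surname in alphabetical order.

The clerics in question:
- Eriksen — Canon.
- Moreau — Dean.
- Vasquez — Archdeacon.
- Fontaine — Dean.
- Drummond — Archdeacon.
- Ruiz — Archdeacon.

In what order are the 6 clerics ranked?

Drummond, Ruiz, Vasquez, Fontaine, Moreau, Eriksen

By dignity: Drummond, Ruiz and Vasquez (Archdeacon); then Fontaine and Moreau (Dean); then Eriksen (Canon).
Among Drummond, Ruiz and Vasquez, alphabetically by surname: Drummond before Ruiz before Vasquez.
Among Fontaine and Moreau, alphabetically by surname: Fontaine before Moreau.
Full order: Drummond, Ruiz, Vasquez, Fontaine, Moreau, Eriksen.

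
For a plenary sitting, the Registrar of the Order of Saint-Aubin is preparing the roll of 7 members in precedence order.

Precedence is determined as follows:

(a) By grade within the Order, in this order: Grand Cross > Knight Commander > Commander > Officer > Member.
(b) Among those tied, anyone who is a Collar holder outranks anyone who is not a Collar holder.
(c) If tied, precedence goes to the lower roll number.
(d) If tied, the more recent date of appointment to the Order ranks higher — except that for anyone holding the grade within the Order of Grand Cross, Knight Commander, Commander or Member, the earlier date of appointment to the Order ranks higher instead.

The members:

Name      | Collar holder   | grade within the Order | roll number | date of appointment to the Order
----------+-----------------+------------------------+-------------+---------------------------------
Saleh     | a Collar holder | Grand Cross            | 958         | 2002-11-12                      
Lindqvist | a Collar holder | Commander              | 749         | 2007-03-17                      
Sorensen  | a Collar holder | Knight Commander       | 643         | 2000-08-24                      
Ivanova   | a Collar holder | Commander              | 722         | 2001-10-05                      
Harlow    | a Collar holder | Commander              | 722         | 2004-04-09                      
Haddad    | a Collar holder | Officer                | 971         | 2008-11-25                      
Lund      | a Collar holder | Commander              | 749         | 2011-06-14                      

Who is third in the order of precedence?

Ivanova

By grade within the Order: Saleh (Grand Cross); then Sorensen (Knight Commander); then Ivanova, Harlow, Lindqvist and Lund (Commander); then Haddad (Officer).
Ivanova, Harlow, Lindqvist and Lund are each a Collar holder, so the next rule applies.
Among Ivanova, Harlow, Lindqvist and Lund, by roll number (lower first): Ivanova and Harlow (722) before Lindqvist and Lund (749).
Among Ivanova and Harlow, by date of appointment to the Order (earlier first) (reversed rule for this group): Ivanova (2001-10-05) before Harlow (2004-04-09).
Among Lindqvist and Lund, by date of appointment to the Order (earlier first) (reversed rule for this group): Lindqvist (2007-03-17) before Lund (2011-06-14).
Order: Saleh, Sorensen, Ivanova, Harlow, Lindqvist, Lund, Haddad.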